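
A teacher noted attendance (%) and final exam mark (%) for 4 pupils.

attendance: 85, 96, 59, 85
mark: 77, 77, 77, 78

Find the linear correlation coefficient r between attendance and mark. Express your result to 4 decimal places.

n = 4, Σx = 325, Σy = 309, Σx² = 27147, Σy² = 23871, Σxy = 25110
nΣxy − ΣxΣy = 100440 − 100425 = 15
nΣx² − (Σx)² = 108588 − 105625 = 2963; nΣy² − (Σy)² = 95484 − 95481 = 3
r = 15 / √(2963 × 3) = 15 / 94.2815 ≈ 0.1591

0.1591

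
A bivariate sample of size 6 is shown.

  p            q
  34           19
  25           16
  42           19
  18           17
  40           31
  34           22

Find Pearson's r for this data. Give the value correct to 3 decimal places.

0.599

n = 6, Σp = 193, Σq = 124, Σp² = 6625, Σq² = 2712, Σpq = 4138
nΣpq − ΣpΣq = 24828 − 23932 = 896
nΣp² − (Σp)² = 39750 − 37249 = 2501; nΣq² − (Σq)² = 16272 − 15376 = 896
r = 896 / √(2501 × 896) = 896 / 1496.9623 ≈ 0.599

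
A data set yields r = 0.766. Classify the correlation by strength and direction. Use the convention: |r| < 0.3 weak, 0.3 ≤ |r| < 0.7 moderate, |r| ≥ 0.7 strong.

r = 0.766 > 0 so the relationship is positive.
|r| = 0.766, which falls in the strong range.

strong positive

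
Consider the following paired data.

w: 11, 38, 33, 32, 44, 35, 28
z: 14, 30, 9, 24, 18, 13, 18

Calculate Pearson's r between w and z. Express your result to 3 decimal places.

n = 7, Σw = 221, Σz = 126, Σw² = 7623, Σz² = 2570, Σwz = 4110
nΣwz − ΣwΣz = 28770 − 27846 = 924
nΣw² − (Σw)² = 53361 − 48841 = 4520; nΣz² − (Σz)² = 17990 − 15876 = 2114
r = 924 / √(4520 × 2114) = 924 / 3091.1616 ≈ 0.299

0.299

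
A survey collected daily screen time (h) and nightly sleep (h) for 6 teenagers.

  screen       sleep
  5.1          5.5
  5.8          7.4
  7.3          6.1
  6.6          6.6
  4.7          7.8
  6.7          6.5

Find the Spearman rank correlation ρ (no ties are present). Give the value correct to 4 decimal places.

-0.4286

Rank screen: 2, 3, 6, 4, 1, 5
Rank sleep: 1, 5, 2, 4, 6, 3
d = rank(screen) − rank(sleep): 1, -2, 4, 0, -5, 2; Σd² = 50
ρ = 1 − 6Σd² / [n(n²−1)] = 1 − 6×50 / (6×35) = 1 − 300/210 ≈ -0.4286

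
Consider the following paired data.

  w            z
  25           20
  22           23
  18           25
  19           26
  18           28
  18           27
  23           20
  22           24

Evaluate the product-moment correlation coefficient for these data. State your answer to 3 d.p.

-0.921

n = 8, Σw = 165, Σz = 193, Σw² = 3455, Σz² = 4719, Σwz = 3928
nΣwz − ΣwΣz = 31424 − 31845 = -421
nΣw² − (Σw)² = 27640 − 27225 = 415; nΣz² − (Σz)² = 37752 − 37249 = 503
r = -421 / √(415 × 503) = -421 / 456.8862 ≈ -0.921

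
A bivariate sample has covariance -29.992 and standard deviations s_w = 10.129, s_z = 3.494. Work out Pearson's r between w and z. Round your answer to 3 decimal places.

-0.847

r = Cov(w,z) / (s_w · s_z) = -29.992 / (10.129 × 3.494)
  = -29.992 / 35.3907 ≈ -0.847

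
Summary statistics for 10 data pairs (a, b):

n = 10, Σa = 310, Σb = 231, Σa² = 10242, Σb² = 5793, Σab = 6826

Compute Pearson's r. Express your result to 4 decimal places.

r = (nΣab − ΣaΣb) / √[(nΣa² − (Σa)²)(nΣb² − (Σb)²)]
Numerator: 10×6826 − 310×231 = -3350
Denominator: √[(102420 − 96100)(57930 − 53361)] = √[6320 × 4569] = 5373.6468
r = -3350 / 5373.6468 ≈ -0.6234

-0.6234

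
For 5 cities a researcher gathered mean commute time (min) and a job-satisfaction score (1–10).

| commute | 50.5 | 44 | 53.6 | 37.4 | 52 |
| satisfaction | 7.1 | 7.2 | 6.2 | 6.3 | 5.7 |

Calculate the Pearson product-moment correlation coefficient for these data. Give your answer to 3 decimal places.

-0.237

n = 5, Σx = 237.5, Σy = 32.5, Σx² = 11461.97, Σy² = 212.87, Σxy = 1539.69
nΣxy − ΣxΣy = 7698.45 − 7718.75 = -20.3
nΣx² − (Σx)² = 57309.85 − 56406.25 = 903.6; nΣy² − (Σy)² = 1064.35 − 1056.25 = 8.1
r = -20.3 / √(903.6 × 8.1) = -20.3 / 85.5521 ≈ -0.237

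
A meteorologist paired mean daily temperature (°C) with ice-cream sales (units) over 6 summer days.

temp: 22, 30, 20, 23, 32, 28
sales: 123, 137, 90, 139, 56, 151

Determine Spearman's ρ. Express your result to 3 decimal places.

-0.029

Rank temp: 2, 5, 1, 3, 6, 4
Rank sales: 3, 4, 2, 5, 1, 6
d = rank(temp) − rank(sales): -1, 1, -1, -2, 5, -2; Σd² = 36
ρ = 1 − 6Σd² / [n(n²−1)] = 1 − 6×36 / (6×35) = 1 − 216/210 ≈ -0.029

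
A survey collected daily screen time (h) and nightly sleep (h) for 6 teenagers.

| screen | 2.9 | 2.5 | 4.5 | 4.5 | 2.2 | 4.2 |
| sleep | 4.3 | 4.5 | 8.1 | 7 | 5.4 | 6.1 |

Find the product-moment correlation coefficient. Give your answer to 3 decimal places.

n = 6, Σx = 20.8, Σy = 35.4, Σx² = 77.64, Σy² = 219.72, Σxy = 129.17
nΣxy − ΣxΣy = 775.02 − 736.32 = 38.7
nΣx² − (Σx)² = 465.84 − 432.64 = 33.2; nΣy² − (Σy)² = 1318.32 − 1253.16 = 65.16
r = 38.7 / √(33.2 × 65.16) = 38.7 / 46.5114 ≈ 0.832

0.832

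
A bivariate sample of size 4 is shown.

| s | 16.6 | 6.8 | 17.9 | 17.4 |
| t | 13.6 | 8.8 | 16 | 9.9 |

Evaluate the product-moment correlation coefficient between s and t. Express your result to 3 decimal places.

0.673

n = 4, Σs = 58.7, Σt = 48.3, Σs² = 944.97, Σt² = 616.41, Σst = 744.26
nΣst − ΣsΣt = 2977.04 − 2835.21 = 141.83
nΣs² − (Σs)² = 3779.88 − 3445.69 = 334.19; nΣt² − (Σt)² = 2465.64 − 2332.89 = 132.75
r = 141.83 / √(334.19 × 132.75) = 141.83 / 210.6270 ≈ 0.673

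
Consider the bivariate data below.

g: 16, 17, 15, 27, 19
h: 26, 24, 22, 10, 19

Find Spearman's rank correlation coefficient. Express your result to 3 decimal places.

Rank g: 2, 3, 1, 5, 4
Rank h: 5, 4, 3, 1, 2
d = rank(g) − rank(h): -3, -1, -2, 4, 2; Σd² = 34
ρ = 1 − 6Σd² / [n(n²−1)] = 1 − 6×34 / (5×24) = 1 − 204/120 ≈ -0.700

-0.700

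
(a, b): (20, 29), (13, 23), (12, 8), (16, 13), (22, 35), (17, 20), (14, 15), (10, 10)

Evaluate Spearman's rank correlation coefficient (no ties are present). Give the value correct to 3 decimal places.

0.810

Rank a: 7, 3, 2, 5, 8, 6, 4, 1
Rank b: 7, 6, 1, 3, 8, 5, 4, 2
d = rank(a) − rank(b): 0, -3, 1, 2, 0, 1, 0, -1; Σd² = 16
ρ = 1 − 6Σd² / [n(n²−1)] = 1 − 6×16 / (8×63) = 1 − 96/504 ≈ 0.810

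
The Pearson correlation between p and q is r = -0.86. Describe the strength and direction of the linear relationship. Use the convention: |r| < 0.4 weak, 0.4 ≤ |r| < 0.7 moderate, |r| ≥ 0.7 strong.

r = -0.86 < 0 so the relationship is negative.
|r| = 0.86, which falls in the strong range.

strong negative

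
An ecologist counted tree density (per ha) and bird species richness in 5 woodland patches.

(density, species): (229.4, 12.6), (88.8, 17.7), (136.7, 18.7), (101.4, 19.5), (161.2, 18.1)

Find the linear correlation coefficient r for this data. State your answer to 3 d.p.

n = 5, Σx = 717.5, Σy = 86.6, Σx² = 115464.09, Σy² = 1529.6, Σxy = 11913.51
nΣxy − ΣxΣy = 59567.55 − 62135.5 = -2567.95
nΣx² − (Σx)² = 577320.45 − 514806.25 = 62514.2; nΣy² − (Σy)² = 7648 − 7499.56 = 148.44
r = -2567.95 / √(62514.2 × 148.44) = -2567.95 / 3046.2449 ≈ -0.843

-0.843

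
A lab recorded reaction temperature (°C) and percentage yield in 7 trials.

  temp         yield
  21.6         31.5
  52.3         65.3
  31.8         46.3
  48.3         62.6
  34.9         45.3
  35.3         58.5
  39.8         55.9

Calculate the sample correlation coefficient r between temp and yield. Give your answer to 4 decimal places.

0.9291

n = 7, Σx = 264, Σy = 365.4, Σx² = 10594.12, Σy² = 19917.94, Σxy = 14462.35
nΣxy − ΣxΣy = 101236.45 − 96465.6 = 4770.85
nΣx² − (Σx)² = 74158.84 − 69696 = 4462.84; nΣy² − (Σy)² = 139425.58 − 133517.16 = 5908.42
r = 4770.85 / √(4462.84 × 5908.42) = 4770.85 / 5135.0105 ≈ 0.9291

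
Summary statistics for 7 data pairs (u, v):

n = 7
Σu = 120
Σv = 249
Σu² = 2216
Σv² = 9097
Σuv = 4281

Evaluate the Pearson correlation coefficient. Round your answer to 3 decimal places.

0.064

r = (nΣuv − ΣuΣv) / √[(nΣu² − (Σu)²)(nΣv² − (Σv)²)]
Numerator: 7×4281 − 120×249 = 87
Denominator: √[(15512 − 14400)(63679 − 62001)] = √[1112 × 1678] = 1365.9927
r = 87 / 1365.9927 ≈ 0.064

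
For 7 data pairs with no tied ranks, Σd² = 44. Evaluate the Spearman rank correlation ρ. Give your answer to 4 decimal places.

0.2143

ρ = 1 − 6Σd² / [n(n²−1)] = 1 − 6×44 / (7×48)
  = 1 − 264/336 = 1 − 0.78571 ≈ 0.2143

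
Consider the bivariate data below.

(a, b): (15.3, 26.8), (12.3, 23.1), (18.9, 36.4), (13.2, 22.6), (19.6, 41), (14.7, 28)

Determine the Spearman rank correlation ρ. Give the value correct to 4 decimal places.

Rank a: 4, 1, 5, 2, 6, 3
Rank b: 3, 2, 5, 1, 6, 4
d = rank(a) − rank(b): 1, -1, 0, 1, 0, -1; Σd² = 4
ρ = 1 − 6Σd² / [n(n²−1)] = 1 − 6×4 / (6×35) = 1 − 24/210 ≈ 0.8857

0.8857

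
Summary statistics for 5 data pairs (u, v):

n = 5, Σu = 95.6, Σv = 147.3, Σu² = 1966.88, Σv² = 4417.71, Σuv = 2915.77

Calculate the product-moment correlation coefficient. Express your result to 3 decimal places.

r = (nΣuv − ΣuΣv) / √[(nΣu² − (Σu)²)(nΣv² − (Σv)²)]
Numerator: 5×2915.77 − 95.6×147.3 = 496.97
Denominator: √[(9834.4 − 9139.36)(22088.55 − 21697.29)] = √[695.04 × 391.26] = 521.4800
r = 496.97 / 521.4800 ≈ 0.953

0.953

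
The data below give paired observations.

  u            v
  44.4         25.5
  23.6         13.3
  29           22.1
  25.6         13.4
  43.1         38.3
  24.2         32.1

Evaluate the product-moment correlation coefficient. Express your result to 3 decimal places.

0.579

n = 6, Σu = 189.9, Σv = 144.7, Σu² = 6467.93, Σv² = 3992.41, Σuv = 4857.57
nΣuv − ΣuΣv = 29145.42 − 27478.53 = 1666.89
nΣu² − (Σu)² = 38807.58 − 36062.01 = 2745.57; nΣv² − (Σv)² = 23954.46 − 20938.09 = 3016.37
r = 1666.89 / √(2745.57 × 3016.37) = 1666.89 / 2877.7865 ≈ 0.579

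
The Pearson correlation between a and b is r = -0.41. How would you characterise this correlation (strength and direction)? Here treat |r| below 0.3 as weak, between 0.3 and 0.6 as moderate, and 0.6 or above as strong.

r = -0.41 < 0 so the relationship is negative.
|r| = 0.41, which falls in the moderate range.

moderate negative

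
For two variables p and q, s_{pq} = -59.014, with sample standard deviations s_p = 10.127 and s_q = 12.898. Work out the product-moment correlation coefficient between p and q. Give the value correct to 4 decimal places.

r = Cov(p,q) / (s_p · s_q) = -59.014 / (10.127 × 12.898)
  = -59.014 / 130.6180 ≈ -0.4518

-0.4518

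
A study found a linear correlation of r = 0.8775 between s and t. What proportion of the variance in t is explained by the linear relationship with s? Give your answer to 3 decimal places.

0.770

r² = (0.8775)² = 0.770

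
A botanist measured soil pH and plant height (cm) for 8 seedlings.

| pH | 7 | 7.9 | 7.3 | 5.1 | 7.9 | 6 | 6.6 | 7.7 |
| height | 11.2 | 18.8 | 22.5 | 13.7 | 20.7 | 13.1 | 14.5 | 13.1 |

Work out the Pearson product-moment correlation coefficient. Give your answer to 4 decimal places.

0.5039

n = 8, Σx = 55.5, Σy = 127.6, Σx² = 391.97, Σy² = 2154.78, Σxy = 899.74
nΣxy − ΣxΣy = 7197.92 − 7081.8 = 116.12
nΣx² − (Σx)² = 3135.76 − 3080.25 = 55.51; nΣy² − (Σy)² = 17238.24 − 16281.76 = 956.48
r = 116.12 / √(55.51 × 956.48) = 116.12 / 230.4218 ≈ 0.5039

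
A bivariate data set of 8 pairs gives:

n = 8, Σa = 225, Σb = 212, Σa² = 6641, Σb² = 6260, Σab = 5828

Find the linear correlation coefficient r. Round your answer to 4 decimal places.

-0.3001

r = (nΣab − ΣaΣb) / √[(nΣa² − (Σa)²)(nΣb² − (Σb)²)]
Numerator: 8×5828 − 225×212 = -1076
Denominator: √[(53128 − 50625)(50080 − 44944)] = √[2503 × 5136] = 3585.4439
r = -1076 / 3585.4439 ≈ -0.3001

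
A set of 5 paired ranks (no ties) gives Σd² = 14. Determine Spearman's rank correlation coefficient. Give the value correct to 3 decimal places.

0.300

ρ = 1 − 6Σd² / [n(n²−1)] = 1 − 6×14 / (5×24)
  = 1 − 84/120 = 1 − 0.7000 ≈ 0.300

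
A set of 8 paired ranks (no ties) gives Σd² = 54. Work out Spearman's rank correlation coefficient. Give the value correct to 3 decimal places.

0.357

ρ = 1 − 6Σd² / [n(n²−1)] = 1 − 6×54 / (8×63)
  = 1 − 324/504 = 1 − 0.6429 ≈ 0.357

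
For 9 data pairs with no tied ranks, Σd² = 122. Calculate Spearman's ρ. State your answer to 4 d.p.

ρ = 1 − 6Σd² / [n(n²−1)] = 1 − 6×122 / (9×80)
  = 1 − 732/720 = 1 − 1.01667 ≈ -0.0167

-0.0167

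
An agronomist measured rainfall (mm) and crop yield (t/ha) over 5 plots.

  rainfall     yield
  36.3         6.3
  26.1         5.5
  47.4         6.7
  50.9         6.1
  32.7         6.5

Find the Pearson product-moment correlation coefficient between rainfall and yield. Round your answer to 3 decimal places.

0.522

n = 5, Σx = 193.4, Σy = 31.1, Σx² = 7905.76, Σy² = 194.29, Σxy = 1212.86
nΣxy − ΣxΣy = 6064.3 − 6014.74 = 49.56
nΣx² − (Σx)² = 39528.8 − 37403.56 = 2125.24; nΣy² − (Σy)² = 971.45 − 967.21 = 4.24
r = 49.56 / √(2125.24 × 4.24) = 49.56 / 94.9264 ≈ 0.522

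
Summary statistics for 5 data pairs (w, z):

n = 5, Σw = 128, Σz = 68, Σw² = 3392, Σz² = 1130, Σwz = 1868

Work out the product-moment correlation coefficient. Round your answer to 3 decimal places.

0.827

r = (nΣwz − ΣwΣz) / √[(nΣw² − (Σw)²)(nΣz² − (Σz)²)]
Numerator: 5×1868 − 128×68 = 636
Denominator: √[(16960 − 16384)(5650 − 4624)] = √[576 × 1026] = 768.7496
r = 636 / 768.7496 ≈ 0.827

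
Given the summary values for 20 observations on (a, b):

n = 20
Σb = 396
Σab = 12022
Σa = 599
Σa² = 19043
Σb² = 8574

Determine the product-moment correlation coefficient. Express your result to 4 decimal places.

r = (nΣab − ΣaΣb) / √[(nΣa² − (Σa)²)(nΣb² − (Σb)²)]
Numerator: 20×12022 − 599×396 = 3236
Denominator: √[(380860 − 358801)(171480 − 156816)] = √[22059 × 14664] = 17985.3600
r = 3236 / 17985.3600 ≈ 0.1799

0.1799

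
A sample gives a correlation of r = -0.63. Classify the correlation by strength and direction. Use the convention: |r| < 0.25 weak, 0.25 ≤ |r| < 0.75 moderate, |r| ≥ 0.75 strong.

moderate negative

r = -0.63 < 0 so the relationship is negative.
|r| = 0.63, which falls in the moderate range.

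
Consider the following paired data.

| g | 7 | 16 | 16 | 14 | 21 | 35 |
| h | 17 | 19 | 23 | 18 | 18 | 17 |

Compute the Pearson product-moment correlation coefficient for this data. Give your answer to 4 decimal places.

-0.1762

n = 6, Σg = 109, Σh = 112, Σg² = 2423, Σh² = 2116, Σgh = 2016
nΣgh − ΣgΣh = 12096 − 12208 = -112
nΣg² − (Σg)² = 14538 − 11881 = 2657; nΣh² − (Σh)² = 12696 − 12544 = 152
r = -112 / √(2657 × 152) = -112 / 635.5030 ≈ -0.1762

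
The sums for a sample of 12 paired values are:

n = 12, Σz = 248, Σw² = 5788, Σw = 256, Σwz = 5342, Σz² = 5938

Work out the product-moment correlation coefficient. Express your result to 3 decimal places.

r = (nΣwz − ΣwΣz) / √[(nΣw² − (Σw)²)(nΣz² − (Σz)²)]
Numerator: 12×5342 − 256×248 = 616
Denominator: √[(69456 − 65536)(71256 − 61504)] = √[3920 × 9752] = 6182.8666
r = 616 / 6182.8666 ≈ 0.100

0.100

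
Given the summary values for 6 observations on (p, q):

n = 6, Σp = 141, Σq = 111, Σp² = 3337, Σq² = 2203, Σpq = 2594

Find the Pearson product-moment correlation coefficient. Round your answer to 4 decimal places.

r = (nΣpq − ΣpΣq) / √[(nΣp² − (Σp)²)(nΣq² − (Σq)²)]
Numerator: 6×2594 − 141×111 = -87
Denominator: √[(20022 − 19881)(13218 − 12321)] = √[141 × 897] = 355.6360
r = -87 / 355.6360 ≈ -0.2446

-0.2446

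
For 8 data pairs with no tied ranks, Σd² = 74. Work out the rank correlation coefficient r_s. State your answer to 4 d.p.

ρ = 1 − 6Σd² / [n(n²−1)] = 1 − 6×74 / (8×63)
  = 1 − 444/504 = 1 − 0.88095 ≈ 0.1190

0.1190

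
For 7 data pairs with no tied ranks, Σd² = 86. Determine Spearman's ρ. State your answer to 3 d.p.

-0.536

ρ = 1 − 6Σd² / [n(n²−1)] = 1 − 6×86 / (7×48)
  = 1 − 516/336 = 1 − 1.5357 ≈ -0.536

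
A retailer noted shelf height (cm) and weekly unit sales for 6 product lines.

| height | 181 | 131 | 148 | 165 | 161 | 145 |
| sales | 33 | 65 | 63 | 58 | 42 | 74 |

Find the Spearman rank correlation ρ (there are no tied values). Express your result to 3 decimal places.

-0.886

Rank height: 6, 1, 3, 5, 4, 2
Rank sales: 1, 5, 4, 3, 2, 6
d = rank(height) − rank(sales): 5, -4, -1, 2, 2, -4; Σd² = 66
ρ = 1 − 6Σd² / [n(n²−1)] = 1 − 6×66 / (6×35) = 1 − 396/210 ≈ -0.886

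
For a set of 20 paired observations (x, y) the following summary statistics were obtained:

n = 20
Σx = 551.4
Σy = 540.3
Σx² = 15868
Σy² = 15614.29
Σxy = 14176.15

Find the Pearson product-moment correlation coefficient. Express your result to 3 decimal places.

r = (nΣxy − ΣxΣy) / √[(nΣx² − (Σx)²)(nΣy² − (Σy)²)]
Numerator: 20×14176.15 − 551.4×540.3 = -14398.42
Denominator: √[(317360 − 304041.96)(312285.8 − 291924.09)] = √[13318.04 × 20361.71] = 16467.4852
r = -14398.42 / 16467.4852 ≈ -0.874

-0.874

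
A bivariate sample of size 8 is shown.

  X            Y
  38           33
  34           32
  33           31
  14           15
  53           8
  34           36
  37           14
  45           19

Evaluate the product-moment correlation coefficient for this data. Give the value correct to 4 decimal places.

-0.2057

n = 8, ΣX = 288, ΣY = 188, ΣX² = 11244, ΣY² = 5216, ΣXY = 6596
nΣXY − ΣXΣY = 52768 − 54144 = -1376
nΣX² − (ΣX)² = 89952 − 82944 = 7008; nΣY² − (ΣY)² = 41728 − 35344 = 6384
r = -1376 / √(7008 × 6384) = -1376 / 6688.7272 ≈ -0.2057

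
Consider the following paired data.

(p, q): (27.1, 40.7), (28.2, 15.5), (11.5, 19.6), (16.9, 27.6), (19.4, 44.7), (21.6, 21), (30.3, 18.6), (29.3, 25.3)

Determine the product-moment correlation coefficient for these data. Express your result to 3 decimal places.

n = 8, Σp = 184.3, Σq = 213, Σp² = 4567.01, Σq² = 6467.8, Σpq = 4857.56
nΣpq − ΣpΣq = 38860.48 − 39255.9 = -395.42
nΣp² − (Σp)² = 36536.08 − 33966.49 = 2569.59; nΣq² − (Σq)² = 51742.4 − 45369 = 6373.4
r = -395.42 / √(2569.59 × 6373.4) = -395.42 / 4046.8537 ≈ -0.098

-0.098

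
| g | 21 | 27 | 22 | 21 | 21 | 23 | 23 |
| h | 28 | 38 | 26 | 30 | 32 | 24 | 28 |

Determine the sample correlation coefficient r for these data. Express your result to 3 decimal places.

0.581

n = 7, Σg = 158, Σh = 206, Σg² = 3594, Σh² = 6188, Σgh = 4684
nΣgh − ΣgΣh = 32788 − 32548 = 240
nΣg² − (Σg)² = 25158 − 24964 = 194; nΣh² − (Σh)² = 43316 − 42436 = 880
r = 240 / √(194 × 880) = 240 / 413.1828 ≈ 0.581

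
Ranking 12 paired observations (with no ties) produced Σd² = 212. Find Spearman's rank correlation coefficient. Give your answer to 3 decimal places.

ρ = 1 − 6Σd² / [n(n²−1)] = 1 − 6×212 / (12×143)
  = 1 − 1272/1716 = 1 − 0.7413 ≈ 0.259

0.259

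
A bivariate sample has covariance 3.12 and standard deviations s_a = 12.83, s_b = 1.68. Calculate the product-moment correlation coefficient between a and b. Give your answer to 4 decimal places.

0.1448

r = Cov(a,b) / (s_a · s_b) = 3.12 / (12.83 × 1.68)
  = 3.12 / 21.5544 ≈ 0.1448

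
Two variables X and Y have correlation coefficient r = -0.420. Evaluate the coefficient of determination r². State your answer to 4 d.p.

r² = (-0.420)² = 0.1764

0.1764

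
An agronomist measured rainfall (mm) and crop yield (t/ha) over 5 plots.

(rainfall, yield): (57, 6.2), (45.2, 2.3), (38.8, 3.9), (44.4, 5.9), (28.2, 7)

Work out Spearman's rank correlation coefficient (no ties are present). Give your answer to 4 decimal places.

Rank rainfall: 5, 4, 2, 3, 1
Rank yield: 4, 1, 2, 3, 5
d = rank(rainfall) − rank(yield): 1, 3, 0, 0, -4; Σd² = 26
ρ = 1 − 6Σd² / [n(n²−1)] = 1 − 6×26 / (5×24) = 1 − 156/120 ≈ -0.3000

-0.3000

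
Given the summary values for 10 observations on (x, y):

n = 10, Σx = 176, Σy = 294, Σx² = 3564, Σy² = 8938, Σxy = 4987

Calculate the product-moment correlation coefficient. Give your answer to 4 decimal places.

r = (nΣxy − ΣxΣy) / √[(nΣx² − (Σx)²)(nΣy² − (Σy)²)]
Numerator: 10×4987 − 176×294 = -1874
Denominator: √[(35640 − 30976)(89380 − 86436)] = √[4664 × 2944] = 3705.5116
r = -1874 / 3705.5116 ≈ -0.5057

-0.5057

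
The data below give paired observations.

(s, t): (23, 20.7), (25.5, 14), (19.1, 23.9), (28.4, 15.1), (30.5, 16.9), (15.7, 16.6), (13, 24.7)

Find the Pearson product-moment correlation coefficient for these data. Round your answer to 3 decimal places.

n = 7, Σs = 155.2, Σt = 131.9, Σs² = 3696.36, Σt² = 2594.97, Σst = 2815.6
nΣst − ΣsΣt = 19709.2 − 20470.88 = -761.68
nΣs² − (Σs)² = 25874.52 − 24087.04 = 1787.48; nΣt² − (Σt)² = 18164.79 − 17397.61 = 767.18
r = -761.68 / √(1787.48 × 767.18) = -761.68 / 1171.0333 ≈ -0.650

-0.650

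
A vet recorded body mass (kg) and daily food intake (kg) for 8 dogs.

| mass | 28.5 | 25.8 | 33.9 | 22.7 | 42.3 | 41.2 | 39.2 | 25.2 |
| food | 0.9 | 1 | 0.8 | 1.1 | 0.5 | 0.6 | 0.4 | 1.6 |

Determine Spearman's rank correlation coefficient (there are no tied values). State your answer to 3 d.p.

Rank mass: 4, 3, 5, 1, 8, 7, 6, 2
Rank food: 5, 6, 4, 7, 2, 3, 1, 8
d = rank(mass) − rank(food): -1, -3, 1, -6, 6, 4, 5, -6; Σd² = 160
ρ = 1 − 6Σd² / [n(n²−1)] = 1 − 6×160 / (8×63) = 1 − 960/504 ≈ -0.905

-0.905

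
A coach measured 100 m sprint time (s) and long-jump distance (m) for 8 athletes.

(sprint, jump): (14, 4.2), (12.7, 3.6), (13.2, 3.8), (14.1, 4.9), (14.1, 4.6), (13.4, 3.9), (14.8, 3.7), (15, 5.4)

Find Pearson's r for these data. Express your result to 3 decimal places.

n = 8, Σx = 111.3, Σy = 34.1, Σx² = 1552.75, Σy² = 148.27, Σxy = 476.65
nΣxy − ΣxΣy = 3813.2 − 3795.33 = 17.87
nΣx² − (Σx)² = 12422 − 12387.69 = 34.31; nΣy² − (Σy)² = 1186.16 − 1162.81 = 23.35
r = 17.87 / √(34.31 × 23.35) = 17.87 / 28.3044 ≈ 0.631

0.631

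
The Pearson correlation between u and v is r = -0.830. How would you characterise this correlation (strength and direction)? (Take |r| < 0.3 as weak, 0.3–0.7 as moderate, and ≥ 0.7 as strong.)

r = -0.830 < 0 so the relationship is negative.
|r| = 0.830, which falls in the strong range.

strong negative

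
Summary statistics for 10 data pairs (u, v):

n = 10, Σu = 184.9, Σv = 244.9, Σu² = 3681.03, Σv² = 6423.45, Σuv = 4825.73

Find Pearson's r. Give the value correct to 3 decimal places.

0.890

r = (nΣuv − ΣuΣv) / √[(nΣu² − (Σu)²)(nΣv² − (Σv)²)]
Numerator: 10×4825.73 − 184.9×244.9 = 2975.29
Denominator: √[(36810.3 − 34188.01)(64234.5 − 59976.01)] = √[2622.29 × 4258.49] = 3341.7055
r = 2975.29 / 3341.7055 ≈ 0.890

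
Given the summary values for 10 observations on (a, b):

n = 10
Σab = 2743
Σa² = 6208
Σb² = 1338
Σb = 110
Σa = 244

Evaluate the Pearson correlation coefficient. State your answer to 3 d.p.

0.327

r = (nΣab − ΣaΣb) / √[(nΣa² − (Σa)²)(nΣb² − (Σb)²)]
Numerator: 10×2743 − 244×110 = 590
Denominator: √[(62080 − 59536)(13380 − 12100)] = √[2544 × 1280] = 1804.5276
r = 590 / 1804.5276 ≈ 0.327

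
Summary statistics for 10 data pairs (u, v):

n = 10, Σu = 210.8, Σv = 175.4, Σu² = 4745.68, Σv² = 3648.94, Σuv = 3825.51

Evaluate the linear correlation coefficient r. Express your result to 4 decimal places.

0.3080

r = (nΣuv − ΣuΣv) / √[(nΣu² − (Σu)²)(nΣv² − (Σv)²)]
Numerator: 10×3825.51 − 210.8×175.4 = 1280.78
Denominator: √[(47456.8 − 44436.64)(36489.4 − 30765.16)] = √[3020.16 × 5724.24] = 4157.8986
r = 1280.78 / 4157.8986 ≈ 0.3080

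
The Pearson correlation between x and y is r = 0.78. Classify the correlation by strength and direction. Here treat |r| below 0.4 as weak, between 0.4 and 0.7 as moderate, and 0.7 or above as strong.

strong positive

r = 0.78 > 0 so the relationship is positive.
|r| = 0.78, which falls in the strong range.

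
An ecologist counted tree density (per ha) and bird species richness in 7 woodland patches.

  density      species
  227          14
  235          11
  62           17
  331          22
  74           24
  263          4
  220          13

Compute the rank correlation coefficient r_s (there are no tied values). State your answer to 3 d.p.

-0.357

Rank density: 4, 5, 1, 7, 2, 6, 3
Rank species: 4, 2, 5, 6, 7, 1, 3
d = rank(density) − rank(species): 0, 3, -4, 1, -5, 5, 0; Σd² = 76
ρ = 1 − 6Σd² / [n(n²−1)] = 1 − 6×76 / (7×48) = 1 − 456/336 ≈ -0.357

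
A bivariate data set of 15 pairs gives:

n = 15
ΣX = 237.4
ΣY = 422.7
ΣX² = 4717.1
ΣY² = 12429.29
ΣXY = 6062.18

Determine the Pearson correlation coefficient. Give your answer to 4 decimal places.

-0.8906

r = (nΣXY − ΣXΣY) / √[(nΣX² − (ΣX)²)(nΣY² − (ΣY)²)]
Numerator: 15×6062.18 − 237.4×422.7 = -9416.28
Denominator: √[(70756.5 − 56358.76)(186439.35 − 178675.29)] = √[14397.74 × 7764.06] = 10572.8387
r = -9416.28 / 10572.8387 ≈ -0.8906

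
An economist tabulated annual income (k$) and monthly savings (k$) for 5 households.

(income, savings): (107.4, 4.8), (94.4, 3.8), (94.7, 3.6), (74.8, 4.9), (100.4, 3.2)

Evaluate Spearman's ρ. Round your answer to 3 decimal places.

-0.400

Rank income: 5, 2, 3, 1, 4
Rank savings: 4, 3, 2, 5, 1
d = rank(income) − rank(savings): 1, -1, 1, -4, 3; Σd² = 28
ρ = 1 − 6Σd² / [n(n²−1)] = 1 − 6×28 / (5×24) = 1 − 168/120 ≈ -0.400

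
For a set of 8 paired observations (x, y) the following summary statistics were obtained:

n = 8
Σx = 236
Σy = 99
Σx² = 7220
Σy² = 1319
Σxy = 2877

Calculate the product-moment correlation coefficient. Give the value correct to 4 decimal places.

-0.2795

r = (nΣxy − ΣxΣy) / √[(nΣx² − (Σx)²)(nΣy² − (Σy)²)]
Numerator: 8×2877 − 236×99 = -348
Denominator: √[(57760 − 55696)(10552 − 9801)] = √[2064 × 751] = 1245.0157
r = -348 / 1245.0157 ≈ -0.2795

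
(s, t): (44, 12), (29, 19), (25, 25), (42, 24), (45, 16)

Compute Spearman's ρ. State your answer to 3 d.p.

-0.800

Rank s: 4, 2, 1, 3, 5
Rank t: 1, 3, 5, 4, 2
d = rank(s) − rank(t): 3, -1, -4, -1, 3; Σd² = 36
ρ = 1 − 6Σd² / [n(n²−1)] = 1 − 6×36 / (5×24) = 1 − 216/120 ≈ -0.800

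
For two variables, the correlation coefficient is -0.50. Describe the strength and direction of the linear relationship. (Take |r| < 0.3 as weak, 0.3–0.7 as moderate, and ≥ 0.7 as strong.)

r = -0.50 < 0 so the relationship is negative.
|r| = 0.50, which falls in the moderate range.

moderate negative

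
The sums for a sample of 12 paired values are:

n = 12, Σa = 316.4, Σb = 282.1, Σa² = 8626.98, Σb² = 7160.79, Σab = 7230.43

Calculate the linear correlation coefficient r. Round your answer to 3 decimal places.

-0.535

r = (nΣab − ΣaΣb) / √[(nΣa² − (Σa)²)(nΣb² − (Σb)²)]
Numerator: 12×7230.43 − 316.4×282.1 = -2491.28
Denominator: √[(103523.76 − 100108.96)(85929.48 − 79580.41)] = √[3414.8 × 6349.07] = 4656.2651
r = -2491.28 / 4656.2651 ≈ -0.535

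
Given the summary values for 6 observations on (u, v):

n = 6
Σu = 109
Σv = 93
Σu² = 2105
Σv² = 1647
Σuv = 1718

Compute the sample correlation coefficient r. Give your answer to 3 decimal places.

0.178

r = (nΣuv − ΣuΣv) / √[(nΣu² − (Σu)²)(nΣv² − (Σv)²)]
Numerator: 6×1718 − 109×93 = 171
Denominator: √[(12630 − 11881)(9882 − 8649)] = √[749 × 1233] = 960.9979
r = 171 / 960.9979 ≈ 0.178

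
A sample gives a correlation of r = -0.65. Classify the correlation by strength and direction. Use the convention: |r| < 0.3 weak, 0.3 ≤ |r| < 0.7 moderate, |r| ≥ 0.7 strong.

r = -0.65 < 0 so the relationship is negative.
|r| = 0.65, which falls in the moderate range.

moderate negative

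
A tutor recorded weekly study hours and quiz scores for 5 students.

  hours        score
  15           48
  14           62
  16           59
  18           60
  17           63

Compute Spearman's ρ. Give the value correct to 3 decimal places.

Rank hours: 2, 1, 3, 5, 4
Rank score: 1, 4, 2, 3, 5
d = rank(hours) − rank(score): 1, -3, 1, 2, -1; Σd² = 16
ρ = 1 − 6Σd² / [n(n²−1)] = 1 − 6×16 / (5×24) = 1 − 96/120 ≈ 0.200

0.200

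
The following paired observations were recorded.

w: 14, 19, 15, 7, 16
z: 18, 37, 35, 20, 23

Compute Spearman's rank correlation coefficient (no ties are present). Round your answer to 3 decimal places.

0.800

Rank w: 2, 5, 3, 1, 4
Rank z: 1, 5, 4, 2, 3
d = rank(w) − rank(z): 1, 0, -1, -1, 1; Σd² = 4
ρ = 1 − 6Σd² / [n(n²−1)] = 1 − 6×4 / (5×24) = 1 − 24/120 ≈ 0.800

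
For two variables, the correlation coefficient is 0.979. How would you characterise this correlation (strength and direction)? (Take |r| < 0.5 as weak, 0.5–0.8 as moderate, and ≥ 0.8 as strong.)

r = 0.979 > 0 so the relationship is positive.
|r| = 0.979, which falls in the strong range.

strong positive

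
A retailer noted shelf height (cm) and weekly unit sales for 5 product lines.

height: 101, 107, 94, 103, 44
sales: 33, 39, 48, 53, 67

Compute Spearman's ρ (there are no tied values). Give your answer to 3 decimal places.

Rank height: 3, 5, 2, 4, 1
Rank sales: 1, 2, 3, 4, 5
d = rank(height) − rank(sales): 2, 3, -1, 0, -4; Σd² = 30
ρ = 1 − 6Σd² / [n(n²−1)] = 1 − 6×30 / (5×24) = 1 − 180/120 ≈ -0.500

-0.500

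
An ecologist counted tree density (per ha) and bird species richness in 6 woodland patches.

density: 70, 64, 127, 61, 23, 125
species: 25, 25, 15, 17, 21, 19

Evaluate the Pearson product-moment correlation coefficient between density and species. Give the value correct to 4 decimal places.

-0.4866

n = 6, Σx = 470, Σy = 122, Σx² = 45000, Σy² = 2566, Σxy = 9150
nΣxy − ΣxΣy = 54900 − 57340 = -2440
nΣx² − (Σx)² = 270000 − 220900 = 49100; nΣy² − (Σy)² = 15396 − 14884 = 512
r = -2440 / √(49100 × 512) = -2440 / 5013.9007 ≈ -0.4866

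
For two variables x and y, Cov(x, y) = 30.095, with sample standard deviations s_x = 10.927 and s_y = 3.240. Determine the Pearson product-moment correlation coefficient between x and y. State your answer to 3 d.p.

0.850

r = Cov(x,y) / (s_x · s_y) = 30.095 / (10.927 × 3.240)
  = 30.095 / 35.4035 ≈ 0.850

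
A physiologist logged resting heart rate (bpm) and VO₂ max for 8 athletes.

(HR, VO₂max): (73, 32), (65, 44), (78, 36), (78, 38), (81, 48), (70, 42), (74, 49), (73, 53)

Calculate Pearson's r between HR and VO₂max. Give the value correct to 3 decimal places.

-0.067

n = 8, Σx = 592, Σy = 342, Σx² = 43988, Σy² = 14978, Σxy = 25291
nΣxy − ΣxΣy = 202328 − 202464 = -136
nΣx² − (Σx)² = 351904 − 350464 = 1440; nΣy² − (Σy)² = 119824 − 116964 = 2860
r = -136 / √(1440 × 2860) = -136 / 2029.3841 ≈ -0.067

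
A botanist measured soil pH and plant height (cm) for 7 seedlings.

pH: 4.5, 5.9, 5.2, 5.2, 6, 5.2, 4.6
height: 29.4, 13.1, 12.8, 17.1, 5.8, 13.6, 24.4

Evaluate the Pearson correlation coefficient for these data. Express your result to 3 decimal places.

n = 7, Σx = 36.6, Σy = 116.2, Σx² = 193.34, Σy² = 2306.18, Σxy = 582.83
nΣxy − ΣxΣy = 4079.81 − 4252.92 = -173.11
nΣx² − (Σx)² = 1353.38 − 1339.56 = 13.82; nΣy² − (Σy)² = 16143.26 − 13502.44 = 2640.82
r = -173.11 / √(13.82 × 2640.82) = -173.11 / 191.0396 ≈ -0.906

-0.906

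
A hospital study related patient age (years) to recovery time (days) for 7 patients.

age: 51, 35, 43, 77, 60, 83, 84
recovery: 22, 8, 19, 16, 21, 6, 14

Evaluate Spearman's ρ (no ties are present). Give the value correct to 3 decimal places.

-0.286

Rank age: 3, 1, 2, 5, 4, 6, 7
Rank recovery: 7, 2, 5, 4, 6, 1, 3
d = rank(age) − rank(recovery): -4, -1, -3, 1, -2, 5, 4; Σd² = 72
ρ = 1 − 6Σd² / [n(n²−1)] = 1 − 6×72 / (7×48) = 1 − 432/336 ≈ -0.286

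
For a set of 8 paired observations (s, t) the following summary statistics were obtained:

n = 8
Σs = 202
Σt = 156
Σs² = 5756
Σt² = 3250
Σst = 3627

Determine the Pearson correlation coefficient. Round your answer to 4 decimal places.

r = (nΣst − ΣsΣt) / √[(nΣs² − (Σs)²)(nΣt² − (Σt)²)]
Numerator: 8×3627 − 202×156 = -2496
Denominator: √[(46048 − 40804)(26000 − 24336)] = √[5244 × 1664] = 2953.9831
r = -2496 / 2953.9831 ≈ -0.8450

-0.8450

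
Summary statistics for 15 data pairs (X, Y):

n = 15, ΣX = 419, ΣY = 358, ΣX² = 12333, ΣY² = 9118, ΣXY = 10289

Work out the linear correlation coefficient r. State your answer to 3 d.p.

r = (nΣXY − ΣXΣY) / √[(nΣX² − (ΣX)²)(nΣY² − (ΣY)²)]
Numerator: 15×10289 − 419×358 = 4333
Denominator: √[(184995 − 175561)(136770 − 128164)] = √[9434 × 8606] = 9010.4941
r = 4333 / 9010.4941 ≈ 0.481

0.481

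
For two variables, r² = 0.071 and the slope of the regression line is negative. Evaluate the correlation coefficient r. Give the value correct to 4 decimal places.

|r| = √0.071 = 0.2665
The association is negative, so r = −0.2665.

-0.2665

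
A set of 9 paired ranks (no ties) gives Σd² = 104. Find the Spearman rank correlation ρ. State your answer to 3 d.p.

0.133

ρ = 1 − 6Σd² / [n(n²−1)] = 1 − 6×104 / (9×80)
  = 1 − 624/720 = 1 − 0.8667 ≈ 0.133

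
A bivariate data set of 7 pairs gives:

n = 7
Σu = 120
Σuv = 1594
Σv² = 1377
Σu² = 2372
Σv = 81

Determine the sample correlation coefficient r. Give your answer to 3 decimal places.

0.552

r = (nΣuv − ΣuΣv) / √[(nΣu² − (Σu)²)(nΣv² − (Σv)²)]
Numerator: 7×1594 − 120×81 = 1438
Denominator: √[(16604 − 14400)(9639 − 6561)] = √[2204 × 3078] = 2604.5944
r = 1438 / 2604.5944 ≈ 0.552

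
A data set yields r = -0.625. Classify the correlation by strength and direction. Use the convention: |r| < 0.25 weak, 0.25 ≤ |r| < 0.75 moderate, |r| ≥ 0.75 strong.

r = -0.625 < 0 so the relationship is negative.
|r| = 0.625, which falls in the moderate range.

moderate negative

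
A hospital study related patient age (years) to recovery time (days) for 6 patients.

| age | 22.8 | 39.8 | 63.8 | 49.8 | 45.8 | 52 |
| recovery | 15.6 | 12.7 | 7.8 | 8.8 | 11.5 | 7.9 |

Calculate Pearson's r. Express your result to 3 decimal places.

-0.944

n = 6, Σx = 274, Σy = 64.3, Σx² = 13456, Σy² = 737.59, Σxy = 2734.52
nΣxy − ΣxΣy = 16407.12 − 17618.2 = -1211.08
nΣx² − (Σx)² = 80736 − 75076 = 5660; nΣy² − (Σy)² = 4425.54 − 4134.49 = 291.05
r = -1211.08 / √(5660 × 291.05) = -1211.08 / 1283.4886 ≈ -0.944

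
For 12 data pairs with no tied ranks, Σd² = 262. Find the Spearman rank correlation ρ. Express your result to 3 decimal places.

ρ = 1 − 6Σd² / [n(n²−1)] = 1 − 6×262 / (12×143)
  = 1 − 1572/1716 = 1 − 0.9161 ≈ 0.084

0.084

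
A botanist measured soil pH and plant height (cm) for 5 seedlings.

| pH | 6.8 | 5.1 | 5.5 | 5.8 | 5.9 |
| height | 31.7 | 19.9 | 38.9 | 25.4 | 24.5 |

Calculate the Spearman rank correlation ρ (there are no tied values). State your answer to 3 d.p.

0.300

Rank pH: 5, 1, 2, 3, 4
Rank height: 4, 1, 5, 3, 2
d = rank(pH) − rank(height): 1, 0, -3, 0, 2; Σd² = 14
ρ = 1 − 6Σd² / [n(n²−1)] = 1 − 6×14 / (5×24) = 1 − 84/120 ≈ 0.300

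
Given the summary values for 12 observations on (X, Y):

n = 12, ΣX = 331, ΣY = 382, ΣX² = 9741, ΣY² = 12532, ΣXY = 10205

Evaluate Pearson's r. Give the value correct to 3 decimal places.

r = (nΣXY − ΣXΣY) / √[(nΣX² − (ΣX)²)(nΣY² − (ΣY)²)]
Numerator: 12×10205 − 331×382 = -3982
Denominator: √[(116892 − 109561)(150384 − 145924)] = √[7331 × 4460] = 5718.0644
r = -3982 / 5718.0644 ≈ -0.696

-0.696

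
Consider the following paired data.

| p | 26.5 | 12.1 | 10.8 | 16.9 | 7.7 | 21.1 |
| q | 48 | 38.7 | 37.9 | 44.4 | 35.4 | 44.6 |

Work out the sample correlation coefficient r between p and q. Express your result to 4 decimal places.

0.9746

n = 6, Σp = 95.1, Σq = 249, Σp² = 1755.41, Σq² = 10451.78, Σpq = 4113.59
nΣpq − ΣpΣq = 24681.54 − 23679.9 = 1001.64
nΣp² − (Σp)² = 10532.46 − 9044.01 = 1488.45; nΣq² − (Σq)² = 62710.68 − 62001 = 709.68
r = 1001.64 / √(1488.45 × 709.68) = 1001.64 / 1027.7758 ≈ 0.9746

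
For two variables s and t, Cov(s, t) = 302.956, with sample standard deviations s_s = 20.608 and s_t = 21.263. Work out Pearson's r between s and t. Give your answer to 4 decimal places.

r = Cov(s,t) / (s_s · s_t) = 302.956 / (20.608 × 21.263)
  = 302.956 / 438.1879 ≈ 0.6914

0.6914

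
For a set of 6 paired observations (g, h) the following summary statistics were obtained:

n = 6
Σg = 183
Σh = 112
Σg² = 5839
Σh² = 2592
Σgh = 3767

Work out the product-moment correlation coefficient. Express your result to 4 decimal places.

0.9769

r = (nΣgh − ΣgΣh) / √[(nΣg² − (Σg)²)(nΣh² − (Σh)²)]
Numerator: 6×3767 − 183×112 = 2106
Denominator: √[(35034 − 33489)(15552 − 12544)] = √[1545 × 3008] = 2155.7736
r = 2106 / 2155.7736 ≈ 0.9769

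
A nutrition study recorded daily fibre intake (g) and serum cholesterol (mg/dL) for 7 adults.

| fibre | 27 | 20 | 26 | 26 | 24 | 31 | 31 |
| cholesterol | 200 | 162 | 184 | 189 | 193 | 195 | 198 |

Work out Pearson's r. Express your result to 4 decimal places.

n = 7, Σx = 185, Σy = 1321, Σx² = 4979, Σy² = 250299, Σxy = 35153
nΣxy − ΣxΣy = 246071 − 244385 = 1686
nΣx² − (Σx)² = 34853 − 34225 = 628; nΣy² − (Σy)² = 1752093 − 1745041 = 7052
r = 1686 / √(628 × 7052) = 1686 / 2104.4372 ≈ 0.8012

0.8012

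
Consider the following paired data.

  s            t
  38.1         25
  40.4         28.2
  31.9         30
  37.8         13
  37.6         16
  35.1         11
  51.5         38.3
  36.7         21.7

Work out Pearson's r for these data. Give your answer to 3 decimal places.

0.581

n = 8, Σs = 309.1, Σt = 183.2, Σs² = 12175.13, Σt² = 4804.02, Σst = 7296.72
nΣst − ΣsΣt = 58373.76 − 56627.12 = 1746.64
nΣs² − (Σs)² = 97401.04 − 95542.81 = 1858.23; nΣt² − (Σt)² = 38432.16 − 33562.24 = 4869.92
r = 1746.64 / √(1858.23 × 4869.92) = 1746.64 / 3008.2273 ≈ 0.581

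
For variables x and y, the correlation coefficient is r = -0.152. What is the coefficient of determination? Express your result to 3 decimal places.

0.023

r² = (-0.152)² = 0.023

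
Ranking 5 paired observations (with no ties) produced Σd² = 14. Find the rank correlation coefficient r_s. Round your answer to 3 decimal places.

ρ = 1 − 6Σd² / [n(n²−1)] = 1 − 6×14 / (5×24)
  = 1 − 84/120 = 1 − 0.7000 ≈ 0.300

0.300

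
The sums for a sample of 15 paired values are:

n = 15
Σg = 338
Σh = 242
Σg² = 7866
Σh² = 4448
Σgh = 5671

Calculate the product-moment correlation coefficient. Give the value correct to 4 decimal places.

0.5914

r = (nΣgh − ΣgΣh) / √[(nΣg² − (Σg)²)(nΣh² − (Σh)²)]
Numerator: 15×5671 − 338×242 = 3269
Denominator: √[(117990 − 114244)(66720 − 58564)] = √[3746 × 8156] = 5527.4204
r = 3269 / 5527.4204 ≈ 0.5914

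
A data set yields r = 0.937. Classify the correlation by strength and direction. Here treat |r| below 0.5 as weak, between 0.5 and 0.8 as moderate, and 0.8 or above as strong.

r = 0.937 > 0 so the relationship is positive.
|r| = 0.937, which falls in the strong range.

strong positive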